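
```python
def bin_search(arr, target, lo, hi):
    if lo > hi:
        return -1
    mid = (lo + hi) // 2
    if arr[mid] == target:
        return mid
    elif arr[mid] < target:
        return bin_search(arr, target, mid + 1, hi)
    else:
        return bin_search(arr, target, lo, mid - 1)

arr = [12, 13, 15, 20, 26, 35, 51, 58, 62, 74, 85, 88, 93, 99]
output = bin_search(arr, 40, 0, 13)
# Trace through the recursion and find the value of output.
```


bin_search(arr, 40, 0, 13)
lo=0, hi=13, mid=6, arr[mid]=51
51 > 40, search left half
lo=0, hi=5, mid=2, arr[mid]=15
15 < 40, search right half
lo=3, hi=5, mid=4, arr[mid]=26
26 < 40, search right half
lo=5, hi=5, mid=5, arr[mid]=35
35 < 40, search right half
lo > hi, target not found, return -1
= -1


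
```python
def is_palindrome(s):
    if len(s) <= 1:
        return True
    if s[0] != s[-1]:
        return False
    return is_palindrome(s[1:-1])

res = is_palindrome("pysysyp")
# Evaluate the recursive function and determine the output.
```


is_palindrome("pysysyp")
"pysysyp": s[0]='p' == s[-1]='p' -> is_palindrome("ysysy")
"ysysy": s[0]='y' == s[-1]='y' -> is_palindrome("sys")
"sys": s[0]='s' == s[-1]='s' -> is_palindrome("y")
"y": len <= 1 -> True
= True


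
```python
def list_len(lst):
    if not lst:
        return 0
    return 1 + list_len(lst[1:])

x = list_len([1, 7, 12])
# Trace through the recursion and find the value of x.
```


list_len([1, 7, 12])
= 1 + list_len([7, 12])
= 1 + 1 + list_len([12])
= 1 + 1 + 1 + list_len([])
= 1 + 1 + 1 + 0
= 3


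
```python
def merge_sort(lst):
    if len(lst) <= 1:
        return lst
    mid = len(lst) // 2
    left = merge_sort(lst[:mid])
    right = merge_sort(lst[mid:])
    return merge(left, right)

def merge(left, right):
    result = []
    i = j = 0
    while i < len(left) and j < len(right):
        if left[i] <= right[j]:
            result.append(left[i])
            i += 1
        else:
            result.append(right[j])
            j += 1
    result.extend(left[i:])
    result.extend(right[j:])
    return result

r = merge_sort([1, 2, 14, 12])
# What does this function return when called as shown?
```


merge_sort([1, 2, 14, 12])
Split into [1, 2] and [14, 12]
Left sorted: [1, 2]
Right sorted: [12, 14]
Merge [1, 2] and [12, 14]
= [1, 2, 12, 14]


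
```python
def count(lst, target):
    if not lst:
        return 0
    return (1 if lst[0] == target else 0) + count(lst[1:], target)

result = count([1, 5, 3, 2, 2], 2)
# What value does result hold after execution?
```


count([1, 5, 3, 2, 2], 2)
lst[0]=1 != 2: 0 + count([5, 3, 2, 2], 2)
lst[0]=5 != 2: 0 + count([3, 2, 2], 2)
lst[0]=3 != 2: 0 + count([2, 2], 2)
lst[0]=2 == 2: 1 + count([2], 2)
lst[0]=2 == 2: 1 + count([], 2)
= 2


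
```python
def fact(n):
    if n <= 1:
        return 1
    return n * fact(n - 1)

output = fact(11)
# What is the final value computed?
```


fact(11)
= 11 * fact(10)
= 11 * 10 * fact(9)
= 11 * 10 * 9 * fact(8)
= 11 * 10 * 9 * 8 * fact(7)
= 11 * 10 * 9 * 8 * 7 * fact(6)
= 11 * 10 * 9 * 8 * 7 * 6 * fact(5)
= 11 * 10 * 9 * 8 * 7 * 6 * 5 * fact(4)
= 11 * 10 * 9 * 8 * 7 * 6 * 5 * 4 * fact(3)
= 11 * 10 * 9 * 8 * 7 * 6 * 5 * 4 * 3 * fact(2)
= 11 * 10 * 9 * 8 * 7 * 6 * 5 * 4 * 3 * 2 * fact(1)
= 11 * 10 * 9 * 8 * 7 * 6 * 5 * 4 * 3 * 2 * 1
= 39916800


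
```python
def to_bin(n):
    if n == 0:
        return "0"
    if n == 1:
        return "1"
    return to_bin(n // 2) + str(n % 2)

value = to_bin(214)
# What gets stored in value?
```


to_bin(214)
= to_bin(107) + "0"
= to_bin(53) + "1" + "0"
= to_bin(26) + "1" + "1" + "0"
= to_bin(13) + "0" + "1" + "1" + "0"
= to_bin(6) + "1" + "0" + "1" + "1" + "0"
= to_bin(3) + "0" + "1" + "0" + "1" + "1" + "0"
= to_bin(1) + "1" + "0" + "1" + "0" + "1" + "1" + "0"
= "1" + "1" + "0" + "1" + "0" + "1" + "1" + "0"
= "11010110"


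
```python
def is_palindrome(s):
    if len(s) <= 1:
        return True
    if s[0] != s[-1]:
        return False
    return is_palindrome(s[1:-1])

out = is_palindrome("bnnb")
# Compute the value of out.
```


is_palindrome("bnnb")
"bnnb": s[0]='b' == s[-1]='b' -> is_palindrome("nn")
"nn": s[0]='n' == s[-1]='n' -> is_palindrome("")
"": len <= 1 -> True
= True


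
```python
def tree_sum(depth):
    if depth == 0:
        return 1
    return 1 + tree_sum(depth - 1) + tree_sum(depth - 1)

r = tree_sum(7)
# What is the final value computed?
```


tree_sum(7)
= 1 + tree_sum(6) + tree_sum(6)
= 1 + 2 * tree_sum(6)
tree_sum(k) = 2^(k+1) - 1
tree_sum(0) = 1
tree_sum(1) = 3
tree_sum(2) = 7
tree_sum(3) = 15
tree_sum(4) = 31
tree_sum(7) = 2^8 - 1 = 255


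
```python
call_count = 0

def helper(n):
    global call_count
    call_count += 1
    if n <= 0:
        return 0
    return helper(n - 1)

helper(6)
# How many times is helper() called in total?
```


helper(6) calls helper(5) calls ... calls helper(0)
Total calls: 6 + 1 (for base case) = 7


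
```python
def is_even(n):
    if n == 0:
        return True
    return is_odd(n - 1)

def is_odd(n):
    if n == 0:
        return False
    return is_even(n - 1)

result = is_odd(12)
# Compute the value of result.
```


is_odd(12)
= is_even(11)
= is_odd(10)
= is_even(9)
= is_odd(8)
= is_even(7)
= is_odd(6)
= is_even(5)
= is_odd(4)
= is_even(3)
= is_odd(2)
= is_even(1)
= is_odd(0)
n == 0: return False
= False


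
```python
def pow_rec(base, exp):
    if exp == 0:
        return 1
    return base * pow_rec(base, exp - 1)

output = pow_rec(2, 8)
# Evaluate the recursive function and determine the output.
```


pow_rec(2, 8)
= 2 * pow_rec(2, 7)
= 2 * 2 * pow_rec(2, 6)
= 2 * 2 * 2 * pow_rec(2, 5)
= 2 * 2 * 2 * 2 * pow_rec(2, 4)
= 2 * 2 * 2 * 2 * 2 * pow_rec(2, 3)
= 2 * 2 * 2 * 2 * 2 * 2 * pow_rec(2, 2)
= 2 * 2 * 2 * 2 * 2 * 2 * 2 * pow_rec(2, 1)
= 2 * 2 * 2 * 2 * 2 * 2 * 2 * 2 * pow_rec(2, 0)
= 2 * 2 * 2 * 2 * 2 * 2 * 2 * 2 * 1
= 256


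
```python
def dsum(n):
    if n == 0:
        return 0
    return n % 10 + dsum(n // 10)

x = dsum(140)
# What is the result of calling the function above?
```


dsum(140)
= 0 + dsum(14)
= 0 + 4 + dsum(1)
= 0 + 4 + 1 + dsum(0)
= 0 + 4 + 1 + 0
= 5


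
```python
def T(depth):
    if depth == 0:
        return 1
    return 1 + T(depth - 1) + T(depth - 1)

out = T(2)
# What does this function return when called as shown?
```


T(2)
= 1 + T(1) + T(1)
= 1 + 2 * T(1)
T(k) = 2^(k+1) - 1
T(0) = 1
T(1) = 3
T(2) = 7
T(2) = 2^3 - 1 = 7


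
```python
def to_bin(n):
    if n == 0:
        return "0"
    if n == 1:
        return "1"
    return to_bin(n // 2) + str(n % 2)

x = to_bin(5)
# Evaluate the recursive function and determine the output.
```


to_bin(5)
= to_bin(2) + "1"
= to_bin(1) + "0" + "1"
= "1" + "0" + "1"
= "101"


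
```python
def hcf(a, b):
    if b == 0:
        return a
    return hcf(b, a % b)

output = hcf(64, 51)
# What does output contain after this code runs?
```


hcf(64, 51)
= hcf(51, 64 % 51) = hcf(51, 13)
= hcf(13, 51 % 13) = hcf(13, 12)
= hcf(12, 13 % 12) = hcf(12, 1)
= hcf(1, 12 % 1) = hcf(1, 0)
b == 0, return a = 1


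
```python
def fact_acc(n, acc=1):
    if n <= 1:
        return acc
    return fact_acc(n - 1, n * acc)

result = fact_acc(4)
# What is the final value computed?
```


fact_acc(4, 1)
= fact_acc(3, 4 * 1) = fact_acc(3, 4)
= fact_acc(2, 3 * 4) = fact_acc(2, 12)
= fact_acc(1, 2 * 12) = fact_acc(1, 24)
n <= 1, return acc = 24


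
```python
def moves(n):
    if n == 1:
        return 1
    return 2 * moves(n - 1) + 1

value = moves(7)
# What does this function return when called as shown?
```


moves(7)
= 2 * moves(6) + 1
= 2 * (2 * moves(5) + 1) + 1
= 2 * (2 * (2 * moves(4) + 1) + 1) + 1
= 2 * (2 * (2 * (2 * moves(3) + 1) + 1) + 1) + 1
= 2 * (2 * (2 * (2 * (2 * moves(2) + 1) + 1) + 1) + 1) + 1
= 2 * (2 * (2 * (2 * (2 * (2 * moves(1) + 1) + 1) + 1) + 1) + 1) + 1
Now compute bottom-up:
moves(1) = 1
moves(2) = 2 * 1 + 1 = 3
moves(3) = 2 * 3 + 1 = 7
moves(4) = 2 * 7 + 1 = 15
moves(5) = 2 * 15 + 1 = 31
moves(6) = 2 * 31 + 1 = 63
moves(7) = 2 * 63 + 1 = 127
= 127


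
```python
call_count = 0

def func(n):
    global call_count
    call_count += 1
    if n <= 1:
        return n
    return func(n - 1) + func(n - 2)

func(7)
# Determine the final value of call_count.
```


func(7) calls func(6) and func(5); each non-base call branches into two more.
Let C(k) = total number of calls made by func(k), including the call to func(k) itself.
Base cases: C(0) = 1, C(1) = 1
Recurrence: C(k) = 1 + C(k-1) + C(k-2)
  C(2) = 1 + C(1) + C(0) = 1 + 1 + 1 = 3
  C(3) = 1 + C(2) + C(1) = 1 + 3 + 1 = 5
  C(4) = 1 + C(3) + C(2) = 1 + 5 + 3 = 9
  C(5) = 1 + C(4) + C(3) = 1 + 9 + 5 = 15
  C(6) = 1 + C(5) + C(4) = 1 + 15 + 9 = 25
  C(7) = 1 + C(6) + C(5) = 1 + 25 + 15 = 41
Total calls = C(7) = 41


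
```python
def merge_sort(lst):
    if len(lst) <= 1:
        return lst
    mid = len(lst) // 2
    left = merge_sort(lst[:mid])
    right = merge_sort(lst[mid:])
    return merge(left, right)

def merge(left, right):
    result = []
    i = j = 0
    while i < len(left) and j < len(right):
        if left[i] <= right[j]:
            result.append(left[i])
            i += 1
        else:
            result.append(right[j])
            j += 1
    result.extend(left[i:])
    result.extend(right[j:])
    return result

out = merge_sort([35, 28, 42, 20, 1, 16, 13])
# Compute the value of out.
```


merge_sort([35, 28, 42, 20, 1, 16, 13])
Split into [35, 28, 42] and [20, 1, 16, 13]
Left sorted: [28, 35, 42]
Right sorted: [1, 13, 16, 20]
Merge [28, 35, 42] and [1, 13, 16, 20]
= [1, 13, 16, 20, 28, 35, 42]


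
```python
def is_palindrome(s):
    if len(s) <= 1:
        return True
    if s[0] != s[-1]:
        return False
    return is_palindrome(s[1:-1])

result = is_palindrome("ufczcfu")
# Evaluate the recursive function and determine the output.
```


is_palindrome("ufczcfu")
"ufczcfu": s[0]='u' == s[-1]='u' -> is_palindrome("fczcf")
"fczcf": s[0]='f' == s[-1]='f' -> is_palindrome("czc")
"czc": s[0]='c' == s[-1]='c' -> is_palindrome("z")
"z": len <= 1 -> True
= True


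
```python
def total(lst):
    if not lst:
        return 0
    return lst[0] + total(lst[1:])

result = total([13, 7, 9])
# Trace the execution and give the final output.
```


total([13, 7, 9])
= 13 + total([7, 9])
= 13 + 7 + total([9])
= 13 + 7 + 9 + total([])
= 13 + 7 + 9 + 0
= 29


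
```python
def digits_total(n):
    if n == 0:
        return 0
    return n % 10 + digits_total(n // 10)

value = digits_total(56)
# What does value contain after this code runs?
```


digits_total(56)
= 6 + digits_total(5)
= 6 + 5 + digits_total(0)
= 6 + 5 + 0
= 11


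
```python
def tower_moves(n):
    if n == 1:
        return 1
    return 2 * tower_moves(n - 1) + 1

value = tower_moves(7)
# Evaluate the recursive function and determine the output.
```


tower_moves(7)
= 2 * tower_moves(6) + 1
= 2 * (2 * tower_moves(5) + 1) + 1
= 2 * (2 * (2 * tower_moves(4) + 1) + 1) + 1
= 2 * (2 * (2 * (2 * tower_moves(3) + 1) + 1) + 1) + 1
= 2 * (2 * (2 * (2 * (2 * tower_moves(2) + 1) + 1) + 1) + 1) + 1
= 2 * (2 * (2 * (2 * (2 * (2 * tower_moves(1) + 1) + 1) + 1) + 1) + 1) + 1
Now compute bottom-up:
tower_moves(1) = 1
tower_moves(2) = 2 * 1 + 1 = 3
tower_moves(3) = 2 * 3 + 1 = 7
tower_moves(4) = 2 * 7 + 1 = 15
tower_moves(5) = 2 * 15 + 1 = 31
tower_moves(6) = 2 * 31 + 1 = 63
tower_moves(7) = 2 * 63 + 1 = 127
= 127


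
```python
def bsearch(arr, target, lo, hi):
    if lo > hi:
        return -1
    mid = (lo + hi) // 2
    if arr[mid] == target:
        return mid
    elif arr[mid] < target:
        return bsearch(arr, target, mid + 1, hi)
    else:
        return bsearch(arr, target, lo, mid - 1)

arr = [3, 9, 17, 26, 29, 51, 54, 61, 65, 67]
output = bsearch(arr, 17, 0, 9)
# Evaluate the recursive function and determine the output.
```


bsearch(arr, 17, 0, 9)
lo=0, hi=9, mid=4, arr[mid]=29
29 > 17, search left half
lo=0, hi=3, mid=1, arr[mid]=9
9 < 17, search right half
lo=2, hi=3, mid=2, arr[mid]=17
arr[2] == 17, found at index 2
= 2


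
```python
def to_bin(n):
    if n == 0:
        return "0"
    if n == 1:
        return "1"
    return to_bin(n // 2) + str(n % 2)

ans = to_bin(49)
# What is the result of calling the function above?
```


to_bin(49)
= to_bin(24) + "1"
= to_bin(12) + "0" + "1"
= to_bin(6) + "0" + "0" + "1"
= to_bin(3) + "0" + "0" + "0" + "1"
= to_bin(1) + "1" + "0" + "0" + "0" + "1"
= "1" + "1" + "0" + "0" + "0" + "1"
= "110001"


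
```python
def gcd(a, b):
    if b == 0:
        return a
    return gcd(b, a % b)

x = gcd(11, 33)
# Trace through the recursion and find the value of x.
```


gcd(11, 33)
= gcd(33, 11 % 33) = gcd(33, 11)
= gcd(11, 33 % 11) = gcd(11, 0)
b == 0, return a = 11


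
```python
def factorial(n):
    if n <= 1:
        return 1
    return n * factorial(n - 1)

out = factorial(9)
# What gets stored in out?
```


factorial(9)
= 9 * factorial(8)
= 9 * 8 * factorial(7)
= 9 * 8 * 7 * factorial(6)
= 9 * 8 * 7 * 6 * factorial(5)
= 9 * 8 * 7 * 6 * 5 * factorial(4)
= 9 * 8 * 7 * 6 * 5 * 4 * factorial(3)
= 9 * 8 * 7 * 6 * 5 * 4 * 3 * factorial(2)
= 9 * 8 * 7 * 6 * 5 * 4 * 3 * 2 * factorial(1)
= 9 * 8 * 7 * 6 * 5 * 4 * 3 * 2 * 1
= 362880


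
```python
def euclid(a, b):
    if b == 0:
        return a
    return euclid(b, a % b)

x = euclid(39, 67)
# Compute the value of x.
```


euclid(39, 67)
= euclid(67, 39 % 67) = euclid(67, 39)
= euclid(39, 67 % 39) = euclid(39, 28)
= euclid(28, 39 % 28) = euclid(28, 11)
= euclid(11, 28 % 11) = euclid(11, 6)
= euclid(6, 11 % 6) = euclid(6, 5)
= euclid(5, 6 % 5) = euclid(5, 1)
= euclid(1, 5 % 1) = euclid(1, 0)
b == 0, return a = 1


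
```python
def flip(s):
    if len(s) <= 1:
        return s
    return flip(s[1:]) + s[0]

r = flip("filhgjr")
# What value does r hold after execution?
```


flip("filhgjr")
= flip("ilhgjr") + "f"
= flip("lhgjr") + "i" + "f"
= flip("hgjr") + "l" + "i" + "f"
= flip("gjr") + "h" + "l" + "i" + "f"
= flip("jr") + "g" + "h" + "l" + "i" + "f"
= flip("r") + "j" + "g" + "h" + "l" + "i" + "f"
= "r" + "j" + "g" + "h" + "l" + "i" + "f"
= "rjghlif"


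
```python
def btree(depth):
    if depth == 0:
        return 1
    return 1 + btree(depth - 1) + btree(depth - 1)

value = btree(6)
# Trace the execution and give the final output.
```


btree(6)
= 1 + btree(5) + btree(5)
= 1 + 2 * btree(5)
btree(k) = 2^(k+1) - 1
btree(0) = 1
btree(1) = 3
btree(2) = 7
btree(3) = 15
btree(4) = 31
btree(6) = 2^7 - 1 = 127


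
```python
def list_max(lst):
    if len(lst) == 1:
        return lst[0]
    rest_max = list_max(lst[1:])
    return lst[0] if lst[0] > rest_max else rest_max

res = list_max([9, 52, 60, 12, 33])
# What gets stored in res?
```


list_max([9, 52, 60, 12, 33])
= compare 9 with list_max([52, 60, 12, 33])
= compare 52 with list_max([60, 12, 33])
= compare 60 with list_max([12, 33])
= compare 12 with list_max([33])
Base: list_max([33]) = 33
compare 12 with 33: max = 33
compare 60 with 33: max = 60
compare 52 with 60: max = 60
compare 9 with 60: max = 60
= 60


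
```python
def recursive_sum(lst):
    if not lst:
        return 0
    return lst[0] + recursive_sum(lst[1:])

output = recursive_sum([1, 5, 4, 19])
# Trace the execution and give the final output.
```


recursive_sum([1, 5, 4, 19])
= 1 + recursive_sum([5, 4, 19])
= 1 + 5 + recursive_sum([4, 19])
= 1 + 5 + 4 + recursive_sum([19])
= 1 + 5 + 4 + 19 + recursive_sum([])
= 1 + 5 + 4 + 19 + 0
= 29


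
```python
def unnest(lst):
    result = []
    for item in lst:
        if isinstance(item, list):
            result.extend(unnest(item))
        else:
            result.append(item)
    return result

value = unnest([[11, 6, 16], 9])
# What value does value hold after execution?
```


unnest([[11, 6, 16], 9])
Processing each element:
  [11, 6, 16] is a list -> unnest recursively -> [11, 6, 16]
  9 is not a list -> append 9
= [11, 6, 16, 9]


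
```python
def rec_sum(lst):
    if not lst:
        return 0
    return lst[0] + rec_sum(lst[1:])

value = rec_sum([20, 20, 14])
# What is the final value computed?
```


rec_sum([20, 20, 14])
= 20 + rec_sum([20, 14])
= 20 + 20 + rec_sum([14])
= 20 + 20 + 14 + rec_sum([])
= 20 + 20 + 14 + 0
= 54


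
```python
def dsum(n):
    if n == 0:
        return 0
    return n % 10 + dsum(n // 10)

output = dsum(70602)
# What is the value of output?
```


dsum(70602)
= 2 + dsum(7060)
= 2 + 0 + dsum(706)
= 2 + 0 + 6 + dsum(70)
= 2 + 0 + 6 + 0 + dsum(7)
= 2 + 0 + 6 + 0 + 7 + dsum(0)
= 2 + 0 + 6 + 0 + 7 + 0
= 15


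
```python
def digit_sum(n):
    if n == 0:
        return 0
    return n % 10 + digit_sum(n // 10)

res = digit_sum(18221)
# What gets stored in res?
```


digit_sum(18221)
= 1 + digit_sum(1822)
= 1 + 2 + digit_sum(182)
= 1 + 2 + 2 + digit_sum(18)
= 1 + 2 + 2 + 8 + digit_sum(1)
= 1 + 2 + 2 + 8 + 1 + digit_sum(0)
= 1 + 2 + 2 + 8 + 1 + 0
= 14


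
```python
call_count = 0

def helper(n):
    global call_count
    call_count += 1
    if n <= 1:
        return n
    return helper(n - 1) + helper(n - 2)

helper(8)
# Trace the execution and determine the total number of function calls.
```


helper(8) calls helper(7) and helper(6); each non-base call branches into two more.
Let C(k) = total number of calls made by helper(k), including the call to helper(k) itself.
Base cases: C(0) = 1, C(1) = 1
Recurrence: C(k) = 1 + C(k-1) + C(k-2)
  C(2) = 1 + C(1) + C(0) = 1 + 1 + 1 = 3
  C(3) = 1 + C(2) + C(1) = 1 + 3 + 1 = 5
  C(4) = 1 + C(3) + C(2) = 1 + 5 + 3 = 9
  C(5) = 1 + C(4) + C(3) = 1 + 9 + 5 = 15
  C(6) = 1 + C(5) + C(4) = 1 + 15 + 9 = 25
  C(7) = 1 + C(6) + C(5) = 1 + 25 + 15 = 41
  C(8) = 1 + C(7) + C(6) = 1 + 41 + 25 = 67
Total calls = C(8) = 67


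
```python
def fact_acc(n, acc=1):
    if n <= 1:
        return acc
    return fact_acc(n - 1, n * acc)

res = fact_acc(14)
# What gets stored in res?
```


fact_acc(14, 1)
= fact_acc(13, 14 * 1) = fact_acc(13, 14)
= fact_acc(12, 13 * 14) = fact_acc(12, 182)
= fact_acc(11, 12 * 182) = fact_acc(11, 2184)
= fact_acc(10, 11 * 2184) = fact_acc(10, 24024)
= fact_acc(9, 10 * 24024) = fact_acc(9, 240240)
= fact_acc(8, 9 * 240240) = fact_acc(8, 2162160)
= fact_acc(7, 8 * 2162160) = fact_acc(7, 17297280)
= fact_acc(6, 7 * 17297280) = fact_acc(6, 121080960)
= fact_acc(5, 6 * 121080960) = fact_acc(5, 726485760)
= fact_acc(4, 5 * 726485760) = fact_acc(4, 3632428800)
= fact_acc(3, 4 * 3632428800) = fact_acc(3, 14529715200)
= fact_acc(2, 3 * 14529715200) = fact_acc(2, 43589145600)
= fact_acc(1, 2 * 43589145600) = fact_acc(1, 87178291200)
n <= 1, return acc = 87178291200


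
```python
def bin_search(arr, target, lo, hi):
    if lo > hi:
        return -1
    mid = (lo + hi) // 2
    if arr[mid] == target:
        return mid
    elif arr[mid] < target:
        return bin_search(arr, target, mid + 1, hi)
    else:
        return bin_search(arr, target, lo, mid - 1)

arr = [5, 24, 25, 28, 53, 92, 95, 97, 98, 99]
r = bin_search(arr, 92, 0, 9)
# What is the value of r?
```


bin_search(arr, 92, 0, 9)
lo=0, hi=9, mid=4, arr[mid]=53
53 < 92, search right half
lo=5, hi=9, mid=7, arr[mid]=97
97 > 92, search left half
lo=5, hi=6, mid=5, arr[mid]=92
arr[5] == 92, found at index 5
= 5


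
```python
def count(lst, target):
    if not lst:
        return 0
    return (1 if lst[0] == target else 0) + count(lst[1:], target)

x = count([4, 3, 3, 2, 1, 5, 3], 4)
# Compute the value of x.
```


count([4, 3, 3, 2, 1, 5, 3], 4)
lst[0]=4 == 4: 1 + count([3, 3, 2, 1, 5, 3], 4)
lst[0]=3 != 4: 0 + count([3, 2, 1, 5, 3], 4)
lst[0]=3 != 4: 0 + count([2, 1, 5, 3], 4)
lst[0]=2 != 4: 0 + count([1, 5, 3], 4)
lst[0]=1 != 4: 0 + count([5, 3], 4)
lst[0]=5 != 4: 0 + count([3], 4)
lst[0]=3 != 4: 0 + count([], 4)
= 1


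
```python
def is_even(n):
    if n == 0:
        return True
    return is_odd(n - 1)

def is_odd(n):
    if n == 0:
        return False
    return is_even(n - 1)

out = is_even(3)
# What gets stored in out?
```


is_even(3)
= is_odd(2)
= is_even(1)
= is_odd(0)
n == 0: return False
= False


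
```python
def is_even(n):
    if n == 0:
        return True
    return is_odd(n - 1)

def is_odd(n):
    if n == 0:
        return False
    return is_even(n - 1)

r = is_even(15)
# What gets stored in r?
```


is_even(15)
= is_odd(14)
= is_even(13)
= is_odd(12)
= is_even(11)
= is_odd(10)
= is_even(9)
= is_odd(8)
= is_even(7)
= is_odd(6)
= is_even(5)
= is_odd(4)
= is_even(3)
= is_odd(2)
= is_even(1)
= is_odd(0)
n == 0: return False
= False


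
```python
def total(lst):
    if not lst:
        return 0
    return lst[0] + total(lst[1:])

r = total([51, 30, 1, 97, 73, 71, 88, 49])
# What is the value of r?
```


total([51, 30, 1, 97, 73, 71, 88, 49])
= 51 + total([30, 1, 97, 73, 71, 88, 49])
= 51 + 30 + total([1, 97, 73, 71, 88, 49])
= 51 + 30 + 1 + total([97, 73, 71, 88, 49])
= 51 + 30 + 1 + 97 + total([73, 71, 88, 49])
= 51 + 30 + 1 + 97 + 73 + total([71, 88, 49])
= 51 + 30 + 1 + 97 + 73 + 71 + total([88, 49])
= 51 + 30 + 1 + 97 + 73 + 71 + 88 + total([49])
= 51 + 30 + 1 + 97 + 73 + 71 + 88 + 49 + total([])
= 51 + 30 + 1 + 97 + 73 + 71 + 88 + 49 + 0
= 460


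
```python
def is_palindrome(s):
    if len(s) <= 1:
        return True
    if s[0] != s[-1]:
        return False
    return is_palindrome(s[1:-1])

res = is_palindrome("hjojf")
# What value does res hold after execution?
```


is_palindrome("hjojf")
"hjojf": s[0]='h' != s[-1]='f' -> False
= False


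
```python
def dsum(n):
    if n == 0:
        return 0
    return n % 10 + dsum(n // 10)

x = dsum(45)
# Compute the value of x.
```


dsum(45)
= 5 + dsum(4)
= 5 + 4 + dsum(0)
= 5 + 4 + 0
= 9


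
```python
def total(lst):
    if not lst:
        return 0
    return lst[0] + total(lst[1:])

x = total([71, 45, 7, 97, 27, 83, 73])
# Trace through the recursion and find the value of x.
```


total([71, 45, 7, 97, 27, 83, 73])
= 71 + total([45, 7, 97, 27, 83, 73])
= 71 + 45 + total([7, 97, 27, 83, 73])
= 71 + 45 + 7 + total([97, 27, 83, 73])
= 71 + 45 + 7 + 97 + total([27, 83, 73])
= 71 + 45 + 7 + 97 + 27 + total([83, 73])
= 71 + 45 + 7 + 97 + 27 + 83 + total([73])
= 71 + 45 + 7 + 97 + 27 + 83 + 73 + total([])
= 71 + 45 + 7 + 97 + 27 + 83 + 73 + 0
= 403


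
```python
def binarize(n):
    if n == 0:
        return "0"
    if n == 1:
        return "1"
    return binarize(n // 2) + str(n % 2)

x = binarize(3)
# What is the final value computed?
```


binarize(3)
= binarize(1) + "1"
= "1" + "1"
= "11"


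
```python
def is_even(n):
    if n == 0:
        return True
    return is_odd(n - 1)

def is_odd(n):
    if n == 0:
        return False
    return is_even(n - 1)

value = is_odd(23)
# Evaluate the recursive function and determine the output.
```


is_odd(23)
= is_even(22)
= is_odd(21)
= is_even(20)
= is_odd(19)
= is_even(18)
= is_odd(17)
= is_even(16)
= is_odd(15)
= is_even(14)
= is_odd(13)
= is_even(12)
= is_odd(11)
= is_even(10)
= is_odd(9)
= is_even(8)
= is_odd(7)
= is_even(6)
= is_odd(5)
= is_even(4)
= is_odd(3)
= is_even(2)
= is_odd(1)
= is_even(0)
n == 0: return True
= True


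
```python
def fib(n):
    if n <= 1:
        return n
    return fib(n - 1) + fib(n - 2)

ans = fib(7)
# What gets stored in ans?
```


fib(7)
= fib(6) + fib(5)
= (fib(5) + fib(4)) + fib(5)
Computing bottom-up: fib(0)=0, fib(1)=1, fib(2)=1, fib(3)=2, fib(4)=3, fib(5)=5, fib(6)=8, fib(7)=13
= 13


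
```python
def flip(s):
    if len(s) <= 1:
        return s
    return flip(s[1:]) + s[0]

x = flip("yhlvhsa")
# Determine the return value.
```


flip("yhlvhsa")
= flip("hlvhsa") + "y"
= flip("lvhsa") + "h" + "y"
= flip("vhsa") + "l" + "h" + "y"
= flip("hsa") + "v" + "l" + "h" + "y"
= flip("sa") + "h" + "v" + "l" + "h" + "y"
= flip("a") + "s" + "h" + "v" + "l" + "h" + "y"
= "a" + "s" + "h" + "v" + "l" + "h" + "y"
= "ashvlhy"


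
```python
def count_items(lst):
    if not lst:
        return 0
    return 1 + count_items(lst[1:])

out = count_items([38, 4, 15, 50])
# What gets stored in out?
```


count_items([38, 4, 15, 50])
= 1 + count_items([4, 15, 50])
= 1 + 1 + count_items([15, 50])
= 1 + 1 + 1 + count_items([50])
= 1 + 1 + 1 + 1 + count_items([])
= 1 + 1 + 1 + 1 + 0
= 4


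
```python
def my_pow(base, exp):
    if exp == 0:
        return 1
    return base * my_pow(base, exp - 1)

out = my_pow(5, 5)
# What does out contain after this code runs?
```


my_pow(5, 5)
= 5 * my_pow(5, 4)
= 5 * 5 * my_pow(5, 3)
= 5 * 5 * 5 * my_pow(5, 2)
= 5 * 5 * 5 * 5 * my_pow(5, 1)
= 5 * 5 * 5 * 5 * 5 * my_pow(5, 0)
= 5 * 5 * 5 * 5 * 5 * 1
= 3125


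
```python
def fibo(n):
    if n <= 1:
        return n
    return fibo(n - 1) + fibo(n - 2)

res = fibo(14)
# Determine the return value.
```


fibo(14)
= fibo(13) + fibo(12)
= (fibo(12) + fibo(11)) + fibo(12)
Computing bottom-up: fibo(0)=0, fibo(1)=1, fibo(2)=1, fibo(3)=2, fibo(4)=3, fibo(5)=5, fibo(6)=8, fibo(7)=13, fibo(8)=21, fibo(9)=34, fibo(10)=55, fibo(11)=89, fibo(12)=144, fibo(13)=233, fibo(14)=377
= 377


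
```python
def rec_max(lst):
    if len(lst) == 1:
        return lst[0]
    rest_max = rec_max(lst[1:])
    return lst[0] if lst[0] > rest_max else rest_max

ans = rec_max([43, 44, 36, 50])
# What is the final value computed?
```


rec_max([43, 44, 36, 50])
= compare 43 with rec_max([44, 36, 50])
= compare 44 with rec_max([36, 50])
= compare 36 with rec_max([50])
Base: rec_max([50]) = 50
compare 36 with 50: max = 50
compare 44 with 50: max = 50
compare 43 with 50: max = 50
= 50


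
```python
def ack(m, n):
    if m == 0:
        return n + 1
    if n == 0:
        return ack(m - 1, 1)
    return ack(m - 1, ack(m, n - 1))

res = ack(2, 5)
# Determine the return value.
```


ack(2, 5)
= ack(1, ack(2, 4))
First compute ack(2, 4) = 11
= ack(1, 11)
= 13


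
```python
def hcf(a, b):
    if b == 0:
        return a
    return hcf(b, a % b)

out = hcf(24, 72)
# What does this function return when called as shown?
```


hcf(24, 72)
= hcf(72, 24 % 72) = hcf(72, 24)
= hcf(24, 72 % 24) = hcf(24, 0)
b == 0, return a = 24


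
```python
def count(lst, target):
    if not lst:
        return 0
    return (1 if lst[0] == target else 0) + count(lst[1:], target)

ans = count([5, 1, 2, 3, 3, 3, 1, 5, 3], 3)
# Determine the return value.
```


count([5, 1, 2, 3, 3, 3, 1, 5, 3], 3)
lst[0]=5 != 3: 0 + count([1, 2, 3, 3, 3, 1, 5, 3], 3)
lst[0]=1 != 3: 0 + count([2, 3, 3, 3, 1, 5, 3], 3)
lst[0]=2 != 3: 0 + count([3, 3, 3, 1, 5, 3], 3)
lst[0]=3 == 3: 1 + count([3, 3, 1, 5, 3], 3)
lst[0]=3 == 3: 1 + count([3, 1, 5, 3], 3)
lst[0]=3 == 3: 1 + count([1, 5, 3], 3)
lst[0]=1 != 3: 0 + count([5, 3], 3)
lst[0]=5 != 3: 0 + count([3], 3)
lst[0]=3 == 3: 1 + count([], 3)
= 4


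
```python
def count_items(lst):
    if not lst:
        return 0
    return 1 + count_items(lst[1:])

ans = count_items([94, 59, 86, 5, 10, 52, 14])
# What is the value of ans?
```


count_items([94, 59, 86, 5, 10, 52, 14])
= 1 + count_items([59, 86, 5, 10, 52, 14])
= 1 + 1 + count_items([86, 5, 10, 52, 14])
= 1 + 1 + 1 + count_items([5, 10, 52, 14])
= 1 + 1 + 1 + 1 + count_items([10, 52, 14])
= 1 + 1 + 1 + 1 + 1 + count_items([52, 14])
= 1 + 1 + 1 + 1 + 1 + 1 + count_items([14])
= 1 + 1 + 1 + 1 + 1 + 1 + 1 + count_items([])
= 1 + 1 + 1 + 1 + 1 + 1 + 1 + 0
= 7


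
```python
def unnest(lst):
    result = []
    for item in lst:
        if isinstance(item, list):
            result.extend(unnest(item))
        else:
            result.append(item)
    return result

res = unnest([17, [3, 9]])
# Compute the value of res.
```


unnest([17, [3, 9]])
Processing each element:
  17 is not a list -> append 17
  [3, 9] is a list -> unnest recursively -> [3, 9]
= [17, 3, 9]


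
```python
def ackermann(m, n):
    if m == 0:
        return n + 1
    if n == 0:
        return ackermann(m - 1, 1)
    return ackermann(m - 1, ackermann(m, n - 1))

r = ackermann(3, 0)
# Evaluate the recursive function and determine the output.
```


ackermann(3, 0)
n == 0: return ackermann(2, 1)
= ackermann(2, 1) = 5
= 5


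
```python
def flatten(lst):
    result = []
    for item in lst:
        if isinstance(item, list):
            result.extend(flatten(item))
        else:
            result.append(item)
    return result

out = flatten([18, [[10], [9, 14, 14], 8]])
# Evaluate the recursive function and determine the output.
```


flatten([18, [[10], [9, 14, 14], 8]])
Processing each element:
  18 is not a list -> append 18
  [[10], [9, 14, 14], 8] is a list -> flatten recursively -> [10, 9, 14, 14, 8]
= [18, 10, 9, 14, 14, 8]


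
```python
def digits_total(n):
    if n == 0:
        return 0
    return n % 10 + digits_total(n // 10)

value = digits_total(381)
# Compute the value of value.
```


digits_total(381)
= 1 + digits_total(38)
= 1 + 8 + digits_total(3)
= 1 + 8 + 3 + digits_total(0)
= 1 + 8 + 3 + 0
= 12


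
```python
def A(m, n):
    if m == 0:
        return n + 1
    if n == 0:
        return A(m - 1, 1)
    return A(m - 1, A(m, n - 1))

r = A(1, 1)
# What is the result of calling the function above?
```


A(1, 1)
= A(0, A(1, 0))
First compute A(1, 0) = 2
= A(0, 2)
= 3


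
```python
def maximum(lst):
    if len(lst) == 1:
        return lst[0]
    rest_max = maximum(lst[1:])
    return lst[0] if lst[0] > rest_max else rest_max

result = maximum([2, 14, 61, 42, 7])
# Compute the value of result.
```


maximum([2, 14, 61, 42, 7])
= compare 2 with maximum([14, 61, 42, 7])
= compare 14 with maximum([61, 42, 7])
= compare 61 with maximum([42, 7])
= compare 42 with maximum([7])
Base: maximum([7]) = 7
compare 42 with 7: max = 42
compare 61 with 42: max = 61
compare 14 with 61: max = 61
compare 2 with 61: max = 61
= 61


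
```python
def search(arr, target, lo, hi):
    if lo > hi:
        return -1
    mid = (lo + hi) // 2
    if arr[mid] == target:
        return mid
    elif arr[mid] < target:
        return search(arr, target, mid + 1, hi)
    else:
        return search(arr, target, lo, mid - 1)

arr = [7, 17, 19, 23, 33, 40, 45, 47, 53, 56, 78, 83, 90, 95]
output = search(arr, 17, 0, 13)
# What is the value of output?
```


search(arr, 17, 0, 13)
lo=0, hi=13, mid=6, arr[mid]=45
45 > 17, search left half
lo=0, hi=5, mid=2, arr[mid]=19
19 > 17, search left half
lo=0, hi=1, mid=0, arr[mid]=7
7 < 17, search right half
lo=1, hi=1, mid=1, arr[mid]=17
arr[1] == 17, found at index 1
= 1


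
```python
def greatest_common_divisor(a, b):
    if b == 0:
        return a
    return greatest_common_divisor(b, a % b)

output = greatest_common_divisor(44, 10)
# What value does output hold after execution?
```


greatest_common_divisor(44, 10)
= greatest_common_divisor(10, 44 % 10) = greatest_common_divisor(10, 4)
= greatest_common_divisor(4, 10 % 4) = greatest_common_divisor(4, 2)
= greatest_common_divisor(2, 4 % 2) = greatest_common_divisor(2, 0)
b == 0, return a = 2


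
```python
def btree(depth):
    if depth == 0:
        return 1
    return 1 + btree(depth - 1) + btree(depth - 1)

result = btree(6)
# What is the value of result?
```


btree(6)
= 1 + btree(5) + btree(5)
= 1 + 2 * btree(5)
btree(k) = 2^(k+1) - 1
btree(0) = 1
btree(1) = 3
btree(2) = 7
btree(3) = 15
btree(4) = 31
btree(6) = 2^7 - 1 = 127


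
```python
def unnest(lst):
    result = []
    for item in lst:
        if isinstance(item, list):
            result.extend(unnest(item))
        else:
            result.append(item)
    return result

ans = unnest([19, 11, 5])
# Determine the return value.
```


unnest([19, 11, 5])
Processing each element:
  19 is not a list -> append 19
  11 is not a list -> append 11
  5 is not a list -> append 5
= [19, 11, 5]


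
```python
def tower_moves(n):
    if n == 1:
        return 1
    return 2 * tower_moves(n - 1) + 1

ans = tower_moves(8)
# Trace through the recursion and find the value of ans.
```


tower_moves(8)
= 2 * tower_moves(7) + 1
= 2 * (2 * tower_moves(6) + 1) + 1
= 2 * (2 * (2 * tower_moves(5) + 1) + 1) + 1
= 2 * (2 * (2 * (2 * tower_moves(4) + 1) + 1) + 1) + 1
= 2 * (2 * (2 * (2 * (2 * tower_moves(3) + 1) + 1) + 1) + 1) + 1
= 2 * (2 * (2 * (2 * (2 * (2 * tower_moves(2) + 1) + 1) + 1) + 1) + 1) + 1
= 2 * (2 * (2 * (2 * (2 * (2 * (2 * tower_moves(1) + 1) + 1) + 1) + 1) + 1) + 1) + 1
Now compute bottom-up:
tower_moves(1) = 1
tower_moves(2) = 2 * 1 + 1 = 3
tower_moves(3) = 2 * 3 + 1 = 7
tower_moves(4) = 2 * 7 + 1 = 15
tower_moves(5) = 2 * 15 + 1 = 31
tower_moves(6) = 2 * 31 + 1 = 63
tower_moves(7) = 2 * 63 + 1 = 127
tower_moves(8) = 2 * 127 + 1 = 255
= 255


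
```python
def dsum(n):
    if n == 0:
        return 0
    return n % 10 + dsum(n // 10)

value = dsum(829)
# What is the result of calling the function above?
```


dsum(829)
= 9 + dsum(82)
= 9 + 2 + dsum(8)
= 9 + 2 + 8 + dsum(0)
= 9 + 2 + 8 + 0
= 19


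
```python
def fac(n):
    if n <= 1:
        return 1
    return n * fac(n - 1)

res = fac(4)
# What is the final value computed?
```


fac(4)
= 4 * fac(3)
= 4 * 3 * fac(2)
= 4 * 3 * 2 * fac(1)
= 4 * 3 * 2 * 1
= 24


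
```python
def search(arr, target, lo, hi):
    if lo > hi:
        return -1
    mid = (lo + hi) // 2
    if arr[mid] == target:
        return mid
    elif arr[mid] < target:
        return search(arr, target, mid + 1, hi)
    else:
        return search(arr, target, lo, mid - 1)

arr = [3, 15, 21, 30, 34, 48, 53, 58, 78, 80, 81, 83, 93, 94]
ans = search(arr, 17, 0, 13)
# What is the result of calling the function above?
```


search(arr, 17, 0, 13)
lo=0, hi=13, mid=6, arr[mid]=53
53 > 17, search left half
lo=0, hi=5, mid=2, arr[mid]=21
21 > 17, search left half
lo=0, hi=1, mid=0, arr[mid]=3
3 < 17, search right half
lo=1, hi=1, mid=1, arr[mid]=15
15 < 17, search right half
lo > hi, target not found, return -1
= -1


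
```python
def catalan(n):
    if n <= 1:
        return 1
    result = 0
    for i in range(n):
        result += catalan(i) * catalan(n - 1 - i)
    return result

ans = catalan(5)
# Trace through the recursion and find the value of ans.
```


catalan(5)
= sum of catalan(i) * catalan(5-1-i) for i in 0..4
First compute sub-values bottom-up:
  catalan(0) = 1, catalan(1) = 1
  catalan(2) = 1*1 + 1*1 = 2
  catalan(3) = 1*2 + 1*1 + 2*1 = 5
  catalan(4) = 1*5 + 1*2 + 2*1 + 5*1 = 14
Now catalan(5):
  catalan(0)*catalan(4) = 1*14 = 14
  catalan(1)*catalan(3) = 1*5 = 5
  catalan(2)*catalan(2) = 2*2 = 4
  catalan(3)*catalan(1) = 5*1 = 5
  catalan(4)*catalan(0) = 14*1 = 14
= 14 + 5 + 4 + 5 + 14
= 42


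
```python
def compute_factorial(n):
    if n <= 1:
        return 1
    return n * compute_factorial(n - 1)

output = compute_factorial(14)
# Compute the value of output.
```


compute_factorial(14)
= 14 * compute_factorial(13)
= 14 * 13 * compute_factorial(12)
= 14 * 13 * 12 * compute_factorial(11)
= 14 * 13 * 12 * 11 * compute_factorial(10)
= 14 * 13 * 12 * 11 * 10 * compute_factorial(9)
= 14 * 13 * 12 * 11 * 10 * 9 * compute_factorial(8)
= 14 * 13 * 12 * 11 * 10 * 9 * 8 * compute_factorial(7)
= 14 * 13 * 12 * 11 * 10 * 9 * 8 * 7 * compute_factorial(6)
= 14 * 13 * 12 * 11 * 10 * 9 * 8 * 7 * 6 * compute_factorial(5)
= 14 * 13 * 12 * 11 * 10 * 9 * 8 * 7 * 6 * 5 * compute_factorial(4)
= 14 * 13 * 12 * 11 * 10 * 9 * 8 * 7 * 6 * 5 * 4 * compute_factorial(3)
= 14 * 13 * 12 * 11 * 10 * 9 * 8 * 7 * 6 * 5 * 4 * 3 * compute_factorial(2)
= 14 * 13 * 12 * 11 * 10 * 9 * 8 * 7 * 6 * 5 * 4 * 3 * 2 * compute_factorial(1)
= 14 * 13 * 12 * 11 * 10 * 9 * 8 * 7 * 6 * 5 * 4 * 3 * 2 * 1
= 87178291200


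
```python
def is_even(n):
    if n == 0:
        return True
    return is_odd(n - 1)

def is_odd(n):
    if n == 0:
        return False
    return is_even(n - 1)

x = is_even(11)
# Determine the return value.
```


is_even(11)
= is_odd(10)
= is_even(9)
= is_odd(8)
= is_even(7)
= is_odd(6)
= is_even(5)
= is_odd(4)
= is_even(3)
= is_odd(2)
= is_even(1)
= is_odd(0)
n == 0: return False
= False


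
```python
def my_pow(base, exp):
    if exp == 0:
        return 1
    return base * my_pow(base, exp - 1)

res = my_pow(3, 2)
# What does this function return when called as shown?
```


my_pow(3, 2)
= 3 * my_pow(3, 1)
= 3 * 3 * my_pow(3, 0)
= 3 * 3 * 1
= 9


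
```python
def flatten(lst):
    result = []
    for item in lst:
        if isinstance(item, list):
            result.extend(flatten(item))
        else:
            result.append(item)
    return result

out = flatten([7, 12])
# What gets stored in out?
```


flatten([7, 12])
Processing each element:
  7 is not a list -> append 7
  12 is not a list -> append 12
= [7, 12]


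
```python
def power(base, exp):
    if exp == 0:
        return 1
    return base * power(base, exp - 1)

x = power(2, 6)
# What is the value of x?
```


power(2, 6)
= 2 * power(2, 5)
= 2 * 2 * power(2, 4)
= 2 * 2 * 2 * power(2, 3)
= 2 * 2 * 2 * 2 * power(2, 2)
= 2 * 2 * 2 * 2 * 2 * power(2, 1)
= 2 * 2 * 2 * 2 * 2 * 2 * power(2, 0)
= 2 * 2 * 2 * 2 * 2 * 2 * 1
= 64


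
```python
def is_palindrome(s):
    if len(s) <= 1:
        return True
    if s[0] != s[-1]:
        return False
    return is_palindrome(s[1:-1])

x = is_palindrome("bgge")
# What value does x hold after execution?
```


is_palindrome("bgge")
"bgge": s[0]='b' != s[-1]='e' -> False
= False


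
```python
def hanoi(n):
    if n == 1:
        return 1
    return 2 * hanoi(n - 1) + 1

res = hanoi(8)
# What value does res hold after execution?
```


hanoi(8)
= 2 * hanoi(7) + 1
= 2 * (2 * hanoi(6) + 1) + 1
= 2 * (2 * (2 * hanoi(5) + 1) + 1) + 1
= 2 * (2 * (2 * (2 * hanoi(4) + 1) + 1) + 1) + 1
= 2 * (2 * (2 * (2 * (2 * hanoi(3) + 1) + 1) + 1) + 1) + 1
= 2 * (2 * (2 * (2 * (2 * (2 * hanoi(2) + 1) + 1) + 1) + 1) + 1) + 1
= 2 * (2 * (2 * (2 * (2 * (2 * (2 * hanoi(1) + 1) + 1) + 1) + 1) + 1) + 1) + 1
Now compute bottom-up:
hanoi(1) = 1
hanoi(2) = 2 * 1 + 1 = 3
hanoi(3) = 2 * 3 + 1 = 7
hanoi(4) = 2 * 7 + 1 = 15
hanoi(5) = 2 * 15 + 1 = 31
hanoi(6) = 2 * 31 + 1 = 63
hanoi(7) = 2 * 63 + 1 = 127
hanoi(8) = 2 * 127 + 1 = 255
= 255


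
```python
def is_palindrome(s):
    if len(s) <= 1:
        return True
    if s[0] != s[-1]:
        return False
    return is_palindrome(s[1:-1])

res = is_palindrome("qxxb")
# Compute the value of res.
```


is_palindrome("qxxb")
"qxxb": s[0]='q' != s[-1]='b' -> False
= False


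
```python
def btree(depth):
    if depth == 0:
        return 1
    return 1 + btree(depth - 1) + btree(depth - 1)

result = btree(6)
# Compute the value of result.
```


btree(6)
= 1 + btree(5) + btree(5)
= 1 + 2 * btree(5)
btree(k) = 2^(k+1) - 1
btree(0) = 1
btree(1) = 3
btree(2) = 7
btree(3) = 15
btree(4) = 31
btree(6) = 2^7 - 1 = 127


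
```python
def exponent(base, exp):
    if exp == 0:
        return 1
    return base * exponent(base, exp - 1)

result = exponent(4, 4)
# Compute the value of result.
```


exponent(4, 4)
= 4 * exponent(4, 3)
= 4 * 4 * exponent(4, 2)
= 4 * 4 * 4 * exponent(4, 1)
= 4 * 4 * 4 * 4 * exponent(4, 0)
= 4 * 4 * 4 * 4 * 1
= 256


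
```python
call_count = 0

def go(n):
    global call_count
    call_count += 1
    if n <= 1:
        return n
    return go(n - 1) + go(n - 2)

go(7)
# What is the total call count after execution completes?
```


go(7) calls go(6) and go(5); each non-base call branches into two more.
Let C(k) = total number of calls made by go(k), including the call to go(k) itself.
Base cases: C(0) = 1, C(1) = 1
Recurrence: C(k) = 1 + C(k-1) + C(k-2)
  C(2) = 1 + C(1) + C(0) = 1 + 1 + 1 = 3
  C(3) = 1 + C(2) + C(1) = 1 + 3 + 1 = 5
  C(4) = 1 + C(3) + C(2) = 1 + 5 + 3 = 9
  C(5) = 1 + C(4) + C(3) = 1 + 9 + 5 = 15
  C(6) = 1 + C(5) + C(4) = 1 + 15 + 9 = 25
  C(7) = 1 + C(6) + C(5) = 1 + 25 + 15 = 41
Total calls = C(7) = 41


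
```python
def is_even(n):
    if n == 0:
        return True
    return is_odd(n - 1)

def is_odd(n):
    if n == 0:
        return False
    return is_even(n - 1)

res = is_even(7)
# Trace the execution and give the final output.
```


is_even(7)
= is_odd(6)
= is_even(5)
= is_odd(4)
= is_even(3)
= is_odd(2)
= is_even(1)
= is_odd(0)
n == 0: return False
= False


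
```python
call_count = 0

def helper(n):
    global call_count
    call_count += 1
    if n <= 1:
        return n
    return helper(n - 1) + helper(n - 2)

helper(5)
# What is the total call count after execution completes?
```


helper(5) calls helper(4) and helper(3); each non-base call branches into two more.
Let C(k) = total number of calls made by helper(k), including the call to helper(k) itself.
Base cases: C(0) = 1, C(1) = 1
Recurrence: C(k) = 1 + C(k-1) + C(k-2)
  C(2) = 1 + C(1) + C(0) = 1 + 1 + 1 = 3
  C(3) = 1 + C(2) + C(1) = 1 + 3 + 1 = 5
  C(4) = 1 + C(3) + C(2) = 1 + 5 + 3 = 9
  C(5) = 1 + C(4) + C(3) = 1 + 9 + 5 = 15
Total calls = C(5) = 15
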